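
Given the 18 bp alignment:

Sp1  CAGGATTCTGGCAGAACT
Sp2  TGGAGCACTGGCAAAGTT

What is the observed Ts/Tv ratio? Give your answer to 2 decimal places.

Transitions are A↔G and C↔T; transversions are all other mismatches.
Transitions: 8. Transversions: 1.
R = 8/1 = 8.00.

8.00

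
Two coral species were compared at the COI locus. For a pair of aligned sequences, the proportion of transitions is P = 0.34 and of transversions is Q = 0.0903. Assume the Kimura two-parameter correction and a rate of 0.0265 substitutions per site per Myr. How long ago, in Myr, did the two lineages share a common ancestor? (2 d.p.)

Under the Kimura two-parameter model, d = −½ ln(1 − 2P − Q) − ¼ ln(1 − 2Q).
1 − 2P − Q = 0.2297, giving −½ ln(0.2297) = 0.735491.
1 − 2Q = 0.8194, giving −¼ ln(0.8194) = 0.049796.
d = 0.735491 + 0.049796 = 0.785287.
Under a molecular clock d = 2μt, so t = d/(2μ) = 0.785287 / (2 × 0.0265) = 14.82 Myr.

14.82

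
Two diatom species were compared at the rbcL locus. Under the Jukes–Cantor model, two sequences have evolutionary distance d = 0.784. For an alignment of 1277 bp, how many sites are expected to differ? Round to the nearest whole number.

Invert JC69: p = (3/4)(1 − e^(−4d/3)) = 0.75 × (1 − e^(-1.045333)) = 0.75 × (1 − 0.351575) = 0.486319.
Expected differing sites = pL ≈ 0.486319 × 1277 = 621.029363 ≈ 621.

621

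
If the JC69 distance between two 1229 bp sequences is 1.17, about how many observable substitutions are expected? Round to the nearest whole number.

Invert JC69: p = (3/4)(1 − e^(−4d/3)) = 0.75 × (1 − e^(-1.56)) = 0.75 × (1 − 0.210136) = 0.592398.
Expected differing sites = pL ≈ 0.592398 × 1229 = 728.057142 ≈ 728.

728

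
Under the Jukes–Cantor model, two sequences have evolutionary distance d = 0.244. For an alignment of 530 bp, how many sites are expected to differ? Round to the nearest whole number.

Invert JC69: p = (3/4)(1 − e^(−4d/3)) = 0.75 × (1 − e^(-0.325333)) = 0.75 × (1 − 0.722287) = 0.208285.
Expected differing sites = pL ≈ 0.208285 × 530 = 110.39105 ≈ 110.

110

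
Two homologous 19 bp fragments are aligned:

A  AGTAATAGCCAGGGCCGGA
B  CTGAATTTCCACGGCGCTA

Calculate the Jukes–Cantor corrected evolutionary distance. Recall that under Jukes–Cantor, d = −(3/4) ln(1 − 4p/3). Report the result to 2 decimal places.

0.75

The sequences differ at 9 of 19 sites (1, 2, 3, 7, 8, 12, 16, 17, 18), so p = 9/19 ≈ 0.473684.
d = −(3/4) ln(1 − 4p/3) = −0.75 ln(1 − 0.631579) = −0.75 ln(0.368421)
  = −0.75 × (-0.998529) = 0.748897 substitutions/site.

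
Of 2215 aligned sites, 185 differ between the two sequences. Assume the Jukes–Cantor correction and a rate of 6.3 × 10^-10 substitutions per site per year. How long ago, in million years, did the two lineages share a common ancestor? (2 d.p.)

p = 185/2215 ≈ 0.083521.
d = −(3/4) ln(1 − 4p/3) = −0.75 ln(1 − 0.111361) = −0.75 ln(0.888639)
  = −0.75 × (-0.118064) = 0.088548 substitutions/site.
Under a molecular clock d = 2μt, so t = d/(2μ) = 0.088548 / (2 × 6.3 × 10^-10) = 70.28 million years.

70.28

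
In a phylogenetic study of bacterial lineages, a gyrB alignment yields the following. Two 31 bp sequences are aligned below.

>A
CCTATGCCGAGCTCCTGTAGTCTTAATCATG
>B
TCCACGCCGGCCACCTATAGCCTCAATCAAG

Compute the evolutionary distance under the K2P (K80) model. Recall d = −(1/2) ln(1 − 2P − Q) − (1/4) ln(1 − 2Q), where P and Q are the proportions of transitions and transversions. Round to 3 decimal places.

0.451

Of 31 sites, 7 differences are transitions and 3 are transversions, so P = 7/31 ≈ 0.225806 and Q = 3/31 ≈ 0.096774.
Under the Kimura two-parameter model, d = −½ ln(1 − 2P − Q) − ¼ ln(1 − 2Q).
1 − 2P − Q = 0.451614, giving −½ ln(0.451614) = 0.397464.
1 − 2Q = 0.806452, giving −¼ ln(0.806452) = 0.053778.
d = 0.397464 + 0.053778 = 0.451242.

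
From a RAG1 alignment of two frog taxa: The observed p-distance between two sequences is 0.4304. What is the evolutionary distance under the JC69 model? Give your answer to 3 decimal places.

d = −(3/4) ln(1 − 4p/3) = −0.75 ln(1 − 0.573867) = −0.75 ln(0.426133)
  = −0.75 × (-0.853004) = 0.639753 substitutions/site.

0.640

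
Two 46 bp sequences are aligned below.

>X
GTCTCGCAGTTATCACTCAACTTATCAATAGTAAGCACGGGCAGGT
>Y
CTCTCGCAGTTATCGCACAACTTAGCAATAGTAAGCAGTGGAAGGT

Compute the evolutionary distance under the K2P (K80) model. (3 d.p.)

0.171

Of 46 sites, 1 differences are transitions and 6 are transversions, so P = 1/46 ≈ 0.021739 and Q = 6/46 ≈ 0.130435.
Under the Kimura two-parameter model, d = −½ ln(1 − 2P − Q) − ¼ ln(1 − 2Q).
1 − 2P − Q = 0.826087, giving −½ ln(0.826087) = 0.095528.
1 − 2Q = 0.73913, giving −¼ ln(0.73913) = 0.075570.
d = 0.095528 + 0.075570 = 0.171098.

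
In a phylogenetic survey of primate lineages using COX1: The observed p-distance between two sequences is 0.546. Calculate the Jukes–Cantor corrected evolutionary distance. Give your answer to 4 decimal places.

d = −(3/4) ln(1 − 4p/3) = −0.75 ln(1 − 0.728) = −0.75 ln(0.272)
  = −0.75 × (-1.301953) = 0.976465 substitutions/site.

0.9765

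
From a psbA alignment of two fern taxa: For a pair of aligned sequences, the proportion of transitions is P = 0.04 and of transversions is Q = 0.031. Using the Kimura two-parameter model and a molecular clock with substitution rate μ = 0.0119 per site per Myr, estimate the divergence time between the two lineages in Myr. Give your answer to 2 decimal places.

3.14

Under the Kimura two-parameter model, d = −½ ln(1 − 2P − Q) − ¼ ln(1 − 2Q).
1 − 2P − Q = 0.889, giving −½ ln(0.889) = 0.058829.
1 − 2Q = 0.938, giving −¼ ln(0.938) = 0.016001.
d = 0.058829 + 0.016001 = 0.074830.
Under a molecular clock d = 2μt, so t = d/(2μ) = 0.074830 / (2 × 0.0119) = 3.14 Myr.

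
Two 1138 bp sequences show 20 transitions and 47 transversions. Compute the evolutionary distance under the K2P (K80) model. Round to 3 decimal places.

P = 20/1138 ≈ 0.017575 and Q = 47/1138 ≈ 0.041301.
Under the Kimura two-parameter model, d = −½ ln(1 − 2P − Q) − ¼ ln(1 − 2Q).
1 − 2P − Q = 0.923549, giving −½ ln(0.923549) = 0.039766.
1 − 2Q = 0.917398, giving −¼ ln(0.917398) = 0.021553.
d = 0.039766 + 0.021553 = 0.061319.

0.061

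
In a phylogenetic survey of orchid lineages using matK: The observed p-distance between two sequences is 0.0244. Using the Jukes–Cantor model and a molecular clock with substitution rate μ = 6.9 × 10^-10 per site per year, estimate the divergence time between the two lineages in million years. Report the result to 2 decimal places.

17.98

d = −(3/4) ln(1 − 4p/3) = −0.75 ln(1 − 0.032533) = −0.75 ln(0.967467)
  = −0.75 × (-0.033074) = 0.024806 substitutions/site.
Under a molecular clock d = 2μt, so t = d/(2μ) = 0.024806 / (2 × 6.9 × 10^-10) = 17.98 million years.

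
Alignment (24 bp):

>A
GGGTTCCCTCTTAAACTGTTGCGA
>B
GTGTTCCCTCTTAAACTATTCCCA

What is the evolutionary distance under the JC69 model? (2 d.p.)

The sequences differ at 4 of 24 sites (2, 18, 21, 23), so p = 4/24 ≈ 0.166667.
d = −(3/4) ln(1 − 4p/3) = −0.75 ln(1 − 0.222223) = −0.75 ln(0.777777)
  = −0.75 × (-0.251315) = 0.188486 substitutions/site.

0.19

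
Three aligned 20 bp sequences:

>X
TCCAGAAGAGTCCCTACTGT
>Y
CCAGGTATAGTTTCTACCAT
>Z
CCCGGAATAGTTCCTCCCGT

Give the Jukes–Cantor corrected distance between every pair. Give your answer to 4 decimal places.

X–Y: 9/20 sites differ → p = 0.45, d = −0.75 ln(1 − 0.6) = 0.687218 ≈ 0.6872.
X–Z: 6/20 sites differ → p = 0.3, d = −0.75 ln(1 − 0.4) = 0.383119 ≈ 0.3831.
Y–Z: 5/20 sites differ → p = 0.25, d = −0.75 ln(1 − 0.333333) = 0.304098 ≈ 0.3041.

d(X,Y) = 0.6872, d(X,Z) = 0.3831, d(Y,Z) = 0.3041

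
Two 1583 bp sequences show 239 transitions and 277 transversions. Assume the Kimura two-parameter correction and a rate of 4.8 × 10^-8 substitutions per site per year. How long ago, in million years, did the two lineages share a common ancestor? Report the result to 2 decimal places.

P = 239/1583 ≈ 0.150979 and Q = 277/1583 ≈ 0.174984.
Under the Kimura two-parameter model, d = −½ ln(1 − 2P − Q) − ¼ ln(1 − 2Q).
1 − 2P − Q = 0.523058, giving −½ ln(0.523058) = 0.324031.
1 − 2Q = 0.650032, giving −¼ ln(0.650032) = 0.107683.
d = 0.324031 + 0.107683 = 0.431714.
Under a molecular clock d = 2μt, so t = d/(2μ) = 0.431714 / (2 × 4.8 × 10^-8) = 4.50 million years.

4.50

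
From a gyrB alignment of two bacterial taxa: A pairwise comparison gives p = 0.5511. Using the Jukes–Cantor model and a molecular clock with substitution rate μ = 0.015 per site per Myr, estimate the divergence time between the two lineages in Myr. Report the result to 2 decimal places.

33.18

d = −(3/4) ln(1 − 4p/3) = −0.75 ln(1 − 0.7348) = −0.75 ln(0.2652)
  = −0.75 × (-1.327271) = 0.995453 substitutions/site.
Under a molecular clock d = 2μt, so t = d/(2μ) = 0.995453 / (2 × 0.015) = 33.18 Myr.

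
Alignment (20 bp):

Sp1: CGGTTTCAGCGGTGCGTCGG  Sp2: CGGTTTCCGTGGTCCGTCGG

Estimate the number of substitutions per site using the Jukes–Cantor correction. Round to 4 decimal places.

0.1674

The sequences differ at 3 of 20 sites (8, 10, 14), so p = 3/20 = 0.15.
d = −(3/4) ln(1 − 4p/3) = −0.75 ln(1 − 0.2) = −0.75 ln(0.8)
  = −0.75 × (-0.223144) = 0.167358 substitutions/site.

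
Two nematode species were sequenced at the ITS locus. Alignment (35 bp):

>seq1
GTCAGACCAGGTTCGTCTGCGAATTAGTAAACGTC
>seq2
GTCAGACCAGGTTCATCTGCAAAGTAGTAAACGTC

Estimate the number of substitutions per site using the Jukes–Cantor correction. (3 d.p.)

0.091

The sequences differ at 3 of 35 sites (15, 21, 24), so p = 3/35 ≈ 0.085714.
d = −(3/4) ln(1 − 4p/3) = −0.75 ln(1 − 0.114285) = −0.75 ln(0.885715)
  = −0.75 × (-0.121360) = 0.091020 substitutions/site.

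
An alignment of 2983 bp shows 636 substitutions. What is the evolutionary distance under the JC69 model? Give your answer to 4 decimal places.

0.2508

p = 636/2983 ≈ 0.213208.
d = −(3/4) ln(1 − 4p/3) = −0.75 ln(1 − 0.284277) = −0.75 ln(0.715723)
  = −0.75 × (-0.334462) = 0.250847 substitutions/site.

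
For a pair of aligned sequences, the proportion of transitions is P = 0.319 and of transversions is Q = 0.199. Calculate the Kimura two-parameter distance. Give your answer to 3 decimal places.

Under the Kimura two-parameter model, d = −½ ln(1 − 2P − Q) − ¼ ln(1 − 2Q).
1 − 2P − Q = 0.163, giving −½ ln(0.163) = 0.907003.
1 − 2Q = 0.602, giving −¼ ln(0.602) = 0.126874.
d = 0.907003 + 0.126874 = 1.033877.

1.034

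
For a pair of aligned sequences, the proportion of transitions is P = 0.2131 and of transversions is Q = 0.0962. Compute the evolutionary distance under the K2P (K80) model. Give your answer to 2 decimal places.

0.42

Under the Kimura two-parameter model, d = −½ ln(1 − 2P − Q) − ¼ ln(1 − 2Q).
1 − 2P − Q = 0.4776, giving −½ ln(0.4776) = 0.369491.
1 − 2Q = 0.8076, giving −¼ ln(0.8076) = 0.053422.
d = 0.369491 + 0.053422 = 0.422913.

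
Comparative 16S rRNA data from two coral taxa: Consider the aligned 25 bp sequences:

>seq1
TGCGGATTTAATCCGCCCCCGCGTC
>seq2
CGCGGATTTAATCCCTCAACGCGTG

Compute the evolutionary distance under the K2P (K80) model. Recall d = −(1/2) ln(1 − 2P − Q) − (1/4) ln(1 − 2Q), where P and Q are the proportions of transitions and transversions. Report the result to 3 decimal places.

0.289

Of 25 sites, 2 differences are transitions and 4 are transversions, so P = 2/25 = 0.08 and Q = 4/25 = 0.16.
Under the Kimura two-parameter model, d = −½ ln(1 − 2P − Q) − ¼ ln(1 − 2Q).
1 − 2P − Q = 0.68, giving −½ ln(0.68) = 0.192831.
1 − 2Q = 0.68, giving −¼ ln(0.68) = 0.096416.
d = 0.192831 + 0.096416 = 0.289247.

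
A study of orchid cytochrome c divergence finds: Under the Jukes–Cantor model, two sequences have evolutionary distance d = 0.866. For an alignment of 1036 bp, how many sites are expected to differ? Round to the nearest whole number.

Invert JC69: p = (3/4)(1 − e^(−4d/3)) = 0.75 × (1 − e^(-1.154667)) = 0.75 × (1 − 0.315162) = 0.513629.
Expected differing sites = pL ≈ 0.513629 × 1036 = 532.119644 ≈ 532.

532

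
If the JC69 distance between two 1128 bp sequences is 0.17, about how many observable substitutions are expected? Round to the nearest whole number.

172

Invert JC69: p = (3/4)(1 − e^(−4d/3)) = 0.75 × (1 − e^(-0.226667)) = 0.75 × (1 − 0.797186) = 0.152111.
Expected differing sites = pL ≈ 0.152111 × 1128 = 171.581208 ≈ 172.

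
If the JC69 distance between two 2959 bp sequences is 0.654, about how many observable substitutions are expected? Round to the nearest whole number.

Invert JC69: p = (3/4)(1 − e^(−4d/3)) = 0.75 × (1 − e^(-0.872)) = 0.75 × (1 − 0.418114) = 0.436415.
Expected differing sites = pL ≈ 0.436415 × 2959 = 1291.351985 ≈ 1291.

1291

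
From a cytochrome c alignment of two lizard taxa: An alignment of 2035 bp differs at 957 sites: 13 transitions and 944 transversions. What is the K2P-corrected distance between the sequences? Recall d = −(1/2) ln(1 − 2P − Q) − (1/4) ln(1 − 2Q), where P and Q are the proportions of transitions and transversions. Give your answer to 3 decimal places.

P = 13/2035 ≈ 0.006388 and Q = 944/2035 ≈ 0.463882.
Under the Kimura two-parameter model, d = −½ ln(1 − 2P − Q) − ¼ ln(1 − 2Q).
1 − 2P − Q = 0.523342, giving −½ ln(0.523342) = 0.323760.
1 − 2Q = 0.072236, giving −¼ ln(0.072236) = 0.656954.
d = 0.323760 + 0.656954 = 0.980714.

0.981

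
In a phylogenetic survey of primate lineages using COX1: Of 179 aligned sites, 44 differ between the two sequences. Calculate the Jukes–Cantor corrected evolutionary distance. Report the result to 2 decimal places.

0.30

p = 44/179 ≈ 0.24581.
d = −(3/4) ln(1 − 4p/3) = −0.75 ln(1 − 0.327747) = −0.75 ln(0.672253)
  = −0.75 × (-0.397121) = 0.297841 substitutions/site.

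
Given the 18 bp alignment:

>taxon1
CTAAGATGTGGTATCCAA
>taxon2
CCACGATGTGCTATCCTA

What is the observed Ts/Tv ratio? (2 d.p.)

0.33

Transitions are A↔G and C↔T; transversions are all other mismatches.
Transitions: 1. Transversions: 3.
R = 1/3 = 0.333333… ≈ 0.33 (to 2 d.p.).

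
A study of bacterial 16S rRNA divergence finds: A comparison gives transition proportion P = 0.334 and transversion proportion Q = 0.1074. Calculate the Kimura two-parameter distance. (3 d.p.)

Under the Kimura two-parameter model, d = −½ ln(1 − 2P − Q) − ¼ ln(1 − 2Q).
1 − 2P − Q = 0.2246, giving −½ ln(0.2246) = 0.746717.
1 − 2Q = 0.7852, giving −¼ ln(0.7852) = 0.060454.
d = 0.746717 + 0.060454 = 0.807171.

0.807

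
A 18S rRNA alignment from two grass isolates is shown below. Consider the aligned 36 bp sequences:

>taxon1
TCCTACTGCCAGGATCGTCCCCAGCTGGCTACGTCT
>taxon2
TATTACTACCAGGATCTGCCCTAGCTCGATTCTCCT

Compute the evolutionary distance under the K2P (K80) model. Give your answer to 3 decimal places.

Of 36 sites, 4 differences are transitions and 7 are transversions, so P = 4/36 ≈ 0.111111 and Q = 7/36 ≈ 0.194444.
Under the Kimura two-parameter model, d = −½ ln(1 − 2P − Q) − ¼ ln(1 − 2Q).
1 − 2P − Q = 0.583334, giving −½ ln(0.583334) = 0.269498.
1 − 2Q = 0.611112, giving −¼ ln(0.611112) = 0.123119.
d = 0.269498 + 0.123119 = 0.392617.

0.393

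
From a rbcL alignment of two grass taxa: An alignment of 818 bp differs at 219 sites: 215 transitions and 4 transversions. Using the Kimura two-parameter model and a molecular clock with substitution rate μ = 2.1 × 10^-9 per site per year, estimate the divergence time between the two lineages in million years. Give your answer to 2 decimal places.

P = 215/818 ≈ 0.262836 and Q = 4/818 ≈ 0.00489.
Under the Kimura two-parameter model, d = −½ ln(1 − 2P − Q) − ¼ ln(1 − 2Q).
1 − 2P − Q = 0.469438, giving −½ ln(0.469438) = 0.378110.
1 − 2Q = 0.99022, giving −¼ ln(0.99022) = 0.002457.
d = 0.378110 + 0.002457 = 0.380567.
Under a molecular clock d = 2μt, so t = d/(2μ) = 0.380567 / (2 × 2.1 × 10^-9) = 90.61 million years.

90.61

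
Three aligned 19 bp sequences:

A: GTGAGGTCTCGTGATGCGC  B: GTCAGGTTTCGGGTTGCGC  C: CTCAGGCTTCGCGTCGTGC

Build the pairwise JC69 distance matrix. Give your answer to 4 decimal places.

A–B: 4/19 sites differ → p ≈ 0.210526, d = −0.75 ln(1 − 0.280701) = 0.247109 ≈ 0.2471.
A–C: 8/19 sites differ → p ≈ 0.421053, d = −0.75 ln(1 − 0.561404) = 0.618132 ≈ 0.6181.
B–C: 5/19 sites differ → p ≈ 0.263158, d = −0.75 ln(1 − 0.350877) = 0.324100 ≈ 0.3241.

d(A,B) = 0.2471, d(A,C) = 0.6181, d(B,C) = 0.3241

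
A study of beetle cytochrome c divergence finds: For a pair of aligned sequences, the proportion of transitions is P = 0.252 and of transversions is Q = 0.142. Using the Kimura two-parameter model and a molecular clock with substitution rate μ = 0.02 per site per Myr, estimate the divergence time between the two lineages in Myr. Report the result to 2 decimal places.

15.07

Under the Kimura two-parameter model, d = −½ ln(1 − 2P − Q) − ¼ ln(1 − 2Q).
1 − 2P − Q = 0.354, giving −½ ln(0.354) = 0.519229.
1 − 2Q = 0.716, giving −¼ ln(0.716) = 0.083519.
d = 0.519229 + 0.083519 = 0.602748.
Under a molecular clock d = 2μt, so t = d/(2μ) = 0.602748 / (2 × 0.02) = 15.07 Myr.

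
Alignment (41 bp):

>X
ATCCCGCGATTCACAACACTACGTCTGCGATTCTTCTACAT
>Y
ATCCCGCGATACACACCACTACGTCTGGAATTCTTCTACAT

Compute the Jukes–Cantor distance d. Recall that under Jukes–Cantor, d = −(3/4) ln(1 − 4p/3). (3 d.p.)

0.105

The sequences differ at 4 of 41 sites (11, 16, 28, 29), so p = 4/41 ≈ 0.097561.
d = −(3/4) ln(1 − 4p/3) = −0.75 ln(1 − 0.130081) = −0.75 ln(0.869919)
  = −0.75 × (-0.139355) = 0.104516 substitutions/site.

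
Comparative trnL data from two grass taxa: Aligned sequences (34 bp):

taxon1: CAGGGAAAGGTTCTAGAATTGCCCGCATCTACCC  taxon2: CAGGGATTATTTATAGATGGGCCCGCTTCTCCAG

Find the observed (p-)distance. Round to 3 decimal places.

The sequences differ at 12 of 34 positions.
p = 12/34 = 0.352941… ≈ 0.353 (to 3 d.p.).

0.353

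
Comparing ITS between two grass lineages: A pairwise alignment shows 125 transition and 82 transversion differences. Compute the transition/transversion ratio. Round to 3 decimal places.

1.524

R = 125/82 = 1.524390… ≈ 1.524 (to 3 d.p.).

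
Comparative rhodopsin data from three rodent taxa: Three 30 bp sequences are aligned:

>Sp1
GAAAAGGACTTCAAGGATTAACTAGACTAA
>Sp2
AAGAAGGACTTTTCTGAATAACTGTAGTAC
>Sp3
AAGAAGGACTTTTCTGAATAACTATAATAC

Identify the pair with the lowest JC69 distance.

Sp1–Sp2: 11/30 differ, p = 0.367, d = 0.503.
Sp1–Sp3: 10/30 differ, p = 0.333, d = 0.441.
Sp2–Sp3: 2/30 differ, p = 0.067, d = 0.070.
The smallest distance is between Sp2 and Sp3.

Sp2 and Sp3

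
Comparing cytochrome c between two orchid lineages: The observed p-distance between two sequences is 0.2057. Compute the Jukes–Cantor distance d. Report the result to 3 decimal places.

d = −(3/4) ln(1 − 4p/3) = −0.75 ln(1 − 0.274267) = −0.75 ln(0.725733)
  = −0.75 × (-0.320573) = 0.240430 substitutions/site.

0.240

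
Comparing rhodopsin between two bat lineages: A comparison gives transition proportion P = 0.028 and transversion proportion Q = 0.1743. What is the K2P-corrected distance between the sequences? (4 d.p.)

Under the Kimura two-parameter model, d = −½ ln(1 − 2P − Q) − ¼ ln(1 − 2Q).
1 − 2P − Q = 0.7697, giving −½ ln(0.7697) = 0.130877.
1 − 2Q = 0.6514, giving −¼ ln(0.6514) = 0.107158.
d = 0.130877 + 0.107158 = 0.238035.

0.2380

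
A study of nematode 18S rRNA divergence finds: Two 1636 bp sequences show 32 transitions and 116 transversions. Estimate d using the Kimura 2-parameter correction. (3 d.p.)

P = 32/1636 ≈ 0.01956 and Q = 116/1636 ≈ 0.070905.
Under the Kimura two-parameter model, d = −½ ln(1 − 2P − Q) − ¼ ln(1 − 2Q).
1 − 2P − Q = 0.889975, giving −½ ln(0.889975) = 0.058281.
1 − 2Q = 0.85819, giving −¼ ln(0.85819) = 0.038232.
d = 0.058281 + 0.038232 = 0.096513.

0.097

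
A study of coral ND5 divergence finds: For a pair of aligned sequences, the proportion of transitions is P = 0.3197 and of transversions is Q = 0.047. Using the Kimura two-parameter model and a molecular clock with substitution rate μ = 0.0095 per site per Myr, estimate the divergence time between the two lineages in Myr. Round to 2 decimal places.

Under the Kimura two-parameter model, d = −½ ln(1 − 2P − Q) − ¼ ln(1 − 2Q).
1 − 2P − Q = 0.3136, giving −½ ln(0.3136) = 0.579818.
1 − 2Q = 0.906, giving −¼ ln(0.906) = 0.024679.
d = 0.579818 + 0.024679 = 0.604497.
Under a molecular clock d = 2μt, so t = d/(2μ) = 0.604497 / (2 × 0.0095) = 31.82 Myr.

31.82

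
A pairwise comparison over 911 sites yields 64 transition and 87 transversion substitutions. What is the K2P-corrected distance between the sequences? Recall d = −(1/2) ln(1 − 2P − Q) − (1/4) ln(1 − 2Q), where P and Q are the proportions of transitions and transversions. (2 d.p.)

P = 64/911 ≈ 0.070252 and Q = 87/911 ≈ 0.095499.
Under the Kimura two-parameter model, d = −½ ln(1 − 2P − Q) − ¼ ln(1 − 2Q).
1 − 2P − Q = 0.763997, giving −½ ln(0.763997) = 0.134596.
1 − 2Q = 0.809002, giving −¼ ln(0.809002) = 0.052988.
d = 0.134596 + 0.052988 = 0.187584.

0.19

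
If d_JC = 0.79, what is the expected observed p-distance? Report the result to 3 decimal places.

0.488

p = (3/4)(1 − e^(−4d/3)) = 0.75 × (1 − e^(-1.053333)) = 0.75 × (1 − 0.348773) = 0.488420.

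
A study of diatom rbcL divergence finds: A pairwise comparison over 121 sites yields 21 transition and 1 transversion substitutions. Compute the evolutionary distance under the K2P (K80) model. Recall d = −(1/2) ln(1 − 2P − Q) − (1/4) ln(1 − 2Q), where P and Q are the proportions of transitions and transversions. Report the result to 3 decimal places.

0.224

P = 21/121 ≈ 0.173554 and Q = 1/121 ≈ 0.008264.
Under the Kimura two-parameter model, d = −½ ln(1 − 2P − Q) − ¼ ln(1 − 2Q).
1 − 2P − Q = 0.644628, giving −½ ln(0.644628) = 0.219541.
1 − 2Q = 0.983472, giving −¼ ln(0.983472) = 0.004167.
d = 0.219541 + 0.004167 = 0.223708.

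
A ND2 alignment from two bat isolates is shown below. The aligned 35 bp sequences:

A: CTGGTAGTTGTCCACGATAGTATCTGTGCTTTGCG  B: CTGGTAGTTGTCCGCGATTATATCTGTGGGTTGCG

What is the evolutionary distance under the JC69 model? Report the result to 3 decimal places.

0.158

The sequences differ at 5 of 35 sites (14, 19, 20, 29, 30), so p = 5/35 ≈ 0.142857.
d = −(3/4) ln(1 − 4p/3) = −0.75 ln(1 − 0.190476) = −0.75 ln(0.809524)
  = −0.75 × (-0.211309) = 0.158482 substitutions/site.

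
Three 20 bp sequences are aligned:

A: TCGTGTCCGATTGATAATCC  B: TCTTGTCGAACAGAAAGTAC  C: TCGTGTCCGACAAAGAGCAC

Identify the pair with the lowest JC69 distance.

A–B: 8/20 differ, p = 0.400, d = 0.572.
A–C: 7/20 differ, p = 0.350, d = 0.471.
B–C: 6/20 differ, p = 0.300, d = 0.383.
The smallest distance is between B and C.

B and C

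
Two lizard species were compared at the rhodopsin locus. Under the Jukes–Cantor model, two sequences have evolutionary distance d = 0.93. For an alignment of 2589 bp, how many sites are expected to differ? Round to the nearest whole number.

1380

Invert JC69: p = (3/4)(1 − e^(−4d/3)) = 0.75 × (1 − e^(-1.24)) = 0.75 × (1 − 0.289384) = 0.532962.
Expected differing sites = pL ≈ 0.532962 × 2589 = 1379.838618 ≈ 1380.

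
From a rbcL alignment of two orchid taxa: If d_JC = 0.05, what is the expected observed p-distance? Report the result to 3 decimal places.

p = (3/4)(1 − e^(−4d/3)) = 0.75 × (1 − e^(-0.066667)) = 0.75 × (1 − 0.935507) = 0.048370.

0.048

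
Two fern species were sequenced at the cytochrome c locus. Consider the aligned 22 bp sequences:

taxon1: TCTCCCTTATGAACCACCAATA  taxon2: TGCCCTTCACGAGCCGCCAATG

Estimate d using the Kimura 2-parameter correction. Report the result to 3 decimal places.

0.596

Of 22 sites, 7 differences are transitions and 1 are transversions, so P = 7/22 ≈ 0.318182 and Q = 1/22 ≈ 0.045455.
Under the Kimura two-parameter model, d = −½ ln(1 − 2P − Q) − ¼ ln(1 − 2Q).
1 − 2P − Q = 0.318181, giving −½ ln(0.318181) = 0.572567.
1 − 2Q = 0.90909, giving −¼ ln(0.90909) = 0.023828.
d = 0.572567 + 0.023828 = 0.596395.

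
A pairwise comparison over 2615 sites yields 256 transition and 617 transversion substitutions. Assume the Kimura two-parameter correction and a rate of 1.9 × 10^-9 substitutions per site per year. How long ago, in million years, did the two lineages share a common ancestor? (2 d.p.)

P = 256/2615 ≈ 0.097897 and Q = 617/2615 ≈ 0.235946.
Under the Kimura two-parameter model, d = −½ ln(1 − 2P − Q) − ¼ ln(1 − 2Q).
1 − 2P − Q = 0.56826, giving −½ ln(0.56826) = 0.282588.
1 − 2Q = 0.528108, giving −¼ ln(0.528108) = 0.159614.
d = 0.282588 + 0.159614 = 0.442202.
Under a molecular clock d = 2μt, so t = d/(2μ) = 0.442202 / (2 × 1.9 × 10^-9) = 116.37 million years.

116.37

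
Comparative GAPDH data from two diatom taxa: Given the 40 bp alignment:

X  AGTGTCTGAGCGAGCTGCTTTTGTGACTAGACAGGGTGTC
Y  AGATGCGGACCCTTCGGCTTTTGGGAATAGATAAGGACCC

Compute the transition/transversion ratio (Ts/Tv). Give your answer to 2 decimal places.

Transitions are A↔G and C↔T; transversions are all other mismatches.
Transitions: 3. Transversions: 13.
R = 3/13 = 0.230769… ≈ 0.23 (to 2 d.p.).

0.23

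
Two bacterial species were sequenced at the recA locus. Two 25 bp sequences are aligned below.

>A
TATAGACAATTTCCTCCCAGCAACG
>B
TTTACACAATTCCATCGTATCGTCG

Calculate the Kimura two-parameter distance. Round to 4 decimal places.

0.4904

Of 25 sites, 3 differences are transitions and 6 are transversions, so P = 3/25 = 0.12 and Q = 6/25 = 0.24.
Under the Kimura two-parameter model, d = −½ ln(1 − 2P − Q) − ¼ ln(1 − 2Q).
1 − 2P − Q = 0.52, giving −½ ln(0.52) = 0.326963.
1 − 2Q = 0.52, giving −¼ ln(0.52) = 0.163482.
d = 0.326963 + 0.163482 = 0.490445.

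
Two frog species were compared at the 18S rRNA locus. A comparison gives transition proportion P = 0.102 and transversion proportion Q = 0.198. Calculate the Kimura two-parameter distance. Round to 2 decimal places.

Under the Kimura two-parameter model, d = −½ ln(1 − 2P − Q) − ¼ ln(1 − 2Q).
1 − 2P − Q = 0.598, giving −½ ln(0.598) = 0.257082.
1 − 2Q = 0.604, giving −¼ ln(0.604) = 0.126045.
d = 0.257082 + 0.126045 = 0.383127.

0.38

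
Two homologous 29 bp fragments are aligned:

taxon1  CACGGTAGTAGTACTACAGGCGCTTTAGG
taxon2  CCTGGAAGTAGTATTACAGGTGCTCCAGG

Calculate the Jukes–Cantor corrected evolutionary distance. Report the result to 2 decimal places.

0.29

The sequences differ at 7 of 29 sites (2, 3, 6, 14, 21, 25, 26), so p = 7/29 ≈ 0.241379.
d = −(3/4) ln(1 − 4p/3) = −0.75 ln(1 − 0.321839) = −0.75 ln(0.678161)
  = −0.75 × (-0.388371) = 0.291278 substitutions/site.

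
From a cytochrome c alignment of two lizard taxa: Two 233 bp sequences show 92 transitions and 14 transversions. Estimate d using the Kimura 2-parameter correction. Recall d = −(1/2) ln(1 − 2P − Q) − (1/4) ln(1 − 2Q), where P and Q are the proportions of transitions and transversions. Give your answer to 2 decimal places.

0.98

P = 92/233 ≈ 0.39485 and Q = 14/233 ≈ 0.060086.
Under the Kimura two-parameter model, d = −½ ln(1 − 2P − Q) − ¼ ln(1 − 2Q).
1 − 2P − Q = 0.150214, giving −½ ln(0.150214) = 0.947847.
1 − 2Q = 0.879828, giving −¼ ln(0.879828) = 0.032007.
d = 0.947847 + 0.032007 = 0.979854.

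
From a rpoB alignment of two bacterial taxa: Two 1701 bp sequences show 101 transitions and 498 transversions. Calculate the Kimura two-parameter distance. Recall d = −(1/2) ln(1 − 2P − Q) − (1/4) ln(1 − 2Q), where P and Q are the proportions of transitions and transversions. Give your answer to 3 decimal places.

P = 101/1701 ≈ 0.059377 and Q = 498/1701 ≈ 0.292769.
Under the Kimura two-parameter model, d = −½ ln(1 − 2P − Q) − ¼ ln(1 − 2Q).
1 − 2P − Q = 0.588477, giving −½ ln(0.588477) = 0.265109.
1 − 2Q = 0.414462, giving −¼ ln(0.414462) = 0.220193.
d = 0.265109 + 0.220193 = 0.485302.

0.485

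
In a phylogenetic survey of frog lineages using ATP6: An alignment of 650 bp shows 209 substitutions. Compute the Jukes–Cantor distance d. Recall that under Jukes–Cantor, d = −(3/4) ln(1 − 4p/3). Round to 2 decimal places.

0.42

p = 209/650 ≈ 0.321538.
d = −(3/4) ln(1 − 4p/3) = −0.75 ln(1 − 0.428717) = −0.75 ln(0.571283)
  = −0.75 × (-0.559871) = 0.419903 substitutions/site.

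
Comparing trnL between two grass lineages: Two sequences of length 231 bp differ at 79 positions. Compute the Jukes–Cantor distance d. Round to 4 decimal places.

0.4566

p = 79/231 ≈ 0.341991.
d = −(3/4) ln(1 − 4p/3) = −0.75 ln(1 − 0.455988) = −0.75 ln(0.544012)
  = −0.75 × (-0.608784) = 0.456588 substitutions/site.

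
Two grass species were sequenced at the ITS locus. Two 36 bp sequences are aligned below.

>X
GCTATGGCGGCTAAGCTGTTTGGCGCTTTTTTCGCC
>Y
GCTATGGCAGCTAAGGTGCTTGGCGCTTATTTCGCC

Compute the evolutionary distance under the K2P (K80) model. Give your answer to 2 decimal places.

0.12

Of 36 sites, 2 differences are transitions and 2 are transversions, so P = 2/36 ≈ 0.055556 and Q = 2/36 ≈ 0.055556.
Under the Kimura two-parameter model, d = −½ ln(1 − 2P − Q) − ¼ ln(1 − 2Q).
1 − 2P − Q = 0.833332, giving −½ ln(0.833332) = 0.091162.
1 − 2Q = 0.888888, giving −¼ ln(0.888888) = 0.029446.
d = 0.091162 + 0.029446 = 0.120608.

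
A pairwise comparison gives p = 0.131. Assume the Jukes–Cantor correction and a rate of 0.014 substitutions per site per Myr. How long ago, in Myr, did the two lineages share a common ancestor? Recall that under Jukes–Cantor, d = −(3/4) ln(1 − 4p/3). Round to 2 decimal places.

5.14

d = −(3/4) ln(1 − 4p/3) = −0.75 ln(1 − 0.174667) = −0.75 ln(0.825333)
  = −0.75 × (-0.191968) = 0.143976 substitutions/site.
Under a molecular clock d = 2μt, so t = d/(2μ) = 0.143976 / (2 × 0.014) = 5.14 Myr.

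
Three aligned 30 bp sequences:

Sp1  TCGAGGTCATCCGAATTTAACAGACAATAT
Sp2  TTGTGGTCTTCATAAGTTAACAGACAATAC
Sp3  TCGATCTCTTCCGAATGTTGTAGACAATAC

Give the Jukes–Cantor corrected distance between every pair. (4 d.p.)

Sp1–Sp2: 7/30 sites differ → p ≈ 0.233333, d = −0.75 ln(1 − 0.311111) = 0.279506 ≈ 0.2795.
Sp1–Sp3: 8/30 sites differ → p ≈ 0.266667, d = −0.75 ln(1 − 0.355556) = 0.329526 ≈ 0.3295.
Sp2–Sp3: 11/30 sites differ → p ≈ 0.366667, d = −0.75 ln(1 − 0.488889) = 0.503376 ≈ 0.5034.

d(Sp1,Sp2) = 0.2795, d(Sp1,Sp3) = 0.3295, d(Sp2,Sp3) = 0.5034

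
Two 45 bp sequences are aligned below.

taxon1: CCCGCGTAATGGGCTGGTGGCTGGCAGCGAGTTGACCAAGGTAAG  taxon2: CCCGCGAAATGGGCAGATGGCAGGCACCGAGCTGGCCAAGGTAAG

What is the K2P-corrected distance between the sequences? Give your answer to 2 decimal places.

0.17

Of 45 sites, 3 differences are transitions and 4 are transversions, so P = 3/45 ≈ 0.066667 and Q = 4/45 ≈ 0.088889.
Under the Kimura two-parameter model, d = −½ ln(1 − 2P − Q) − ¼ ln(1 − 2Q).
1 − 2P − Q = 0.777777, giving −½ ln(0.777777) = 0.125658.
1 − 2Q = 0.822222, giving −¼ ln(0.822222) = 0.048936.
d = 0.125658 + 0.048936 = 0.174594.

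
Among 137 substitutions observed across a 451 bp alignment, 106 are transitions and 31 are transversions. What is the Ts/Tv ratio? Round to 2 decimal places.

R = 106/31 = 3.419354… ≈ 3.42 (to 2 d.p.).

3.42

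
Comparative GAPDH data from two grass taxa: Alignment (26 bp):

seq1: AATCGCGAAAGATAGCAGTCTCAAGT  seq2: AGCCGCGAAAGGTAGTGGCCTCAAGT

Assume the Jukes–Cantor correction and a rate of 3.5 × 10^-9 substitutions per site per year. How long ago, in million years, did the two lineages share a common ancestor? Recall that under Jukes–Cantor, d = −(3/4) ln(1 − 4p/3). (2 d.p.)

The sequences differ at 6 of 26 sites (2, 3, 12, 16, 17, 19), so p = 6/26 ≈ 0.230769.
d = −(3/4) ln(1 − 4p/3) = −0.75 ln(1 − 0.307692) = −0.75 ln(0.692308)
  = −0.75 × (-0.367724) = 0.275793 substitutions/site.
Under a molecular clock d = 2μt, so t = d/(2μ) = 0.275793 / (2 × 3.5 × 10^-9) = 39.40 million years.

39.40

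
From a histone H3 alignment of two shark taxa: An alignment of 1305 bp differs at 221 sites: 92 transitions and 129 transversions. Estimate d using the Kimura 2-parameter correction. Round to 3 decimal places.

P = 92/1305 ≈ 0.070498 and Q = 129/1305 ≈ 0.098851.
Under the Kimura two-parameter model, d = −½ ln(1 − 2P − Q) − ¼ ln(1 − 2Q).
1 − 2P − Q = 0.760153, giving −½ ln(0.760153) = 0.137118.
1 − 2Q = 0.802298, giving −¼ ln(0.802298) = 0.055069.
d = 0.137118 + 0.055069 = 0.192187.

0.192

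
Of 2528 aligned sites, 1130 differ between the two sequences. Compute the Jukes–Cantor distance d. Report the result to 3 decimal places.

p = 1130/2528 ≈ 0.446994.
d = −(3/4) ln(1 − 4p/3) = −0.75 ln(1 − 0.595992) = −0.75 ln(0.404008)
  = −0.75 × (-0.906321) = 0.679741 substitutions/site.

0.680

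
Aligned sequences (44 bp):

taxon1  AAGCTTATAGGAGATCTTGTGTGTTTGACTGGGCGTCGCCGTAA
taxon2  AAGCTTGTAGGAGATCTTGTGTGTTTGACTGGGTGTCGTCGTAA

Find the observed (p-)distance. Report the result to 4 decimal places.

0.0682

The sequences differ at 3 of 44 positions (sites 7, 34, 39).
p = 3/44 = 0.068181… ≈ 0.0682 (to 4 d.p.).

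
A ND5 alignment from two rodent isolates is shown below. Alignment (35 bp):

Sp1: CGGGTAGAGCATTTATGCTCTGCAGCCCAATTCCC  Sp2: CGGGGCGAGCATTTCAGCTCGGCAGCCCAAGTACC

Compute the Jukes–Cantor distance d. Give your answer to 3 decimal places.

0.233

The sequences differ at 7 of 35 sites (5, 6, 15, 16, 21, 31, 33), so p = 7/35 = 0.2.
d = −(3/4) ln(1 − 4p/3) = −0.75 ln(1 − 0.266667) = −0.75 ln(0.733333)
  = −0.75 × (-0.310155) = 0.232616 substitutions/site.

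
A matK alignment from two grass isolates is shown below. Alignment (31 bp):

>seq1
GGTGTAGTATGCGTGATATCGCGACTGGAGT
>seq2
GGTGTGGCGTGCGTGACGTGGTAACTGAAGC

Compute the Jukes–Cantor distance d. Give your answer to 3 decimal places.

0.422

The sequences differ at 10 of 31 sites (6, 8, 9, 17, 18, 20, 22, 23, 28, 31), so p = 10/31 ≈ 0.322581.
d = −(3/4) ln(1 − 4p/3) = −0.75 ln(1 − 0.430108) = −0.75 ln(0.569892)
  = −0.75 × (-0.562308) = 0.421731 substitutions/site.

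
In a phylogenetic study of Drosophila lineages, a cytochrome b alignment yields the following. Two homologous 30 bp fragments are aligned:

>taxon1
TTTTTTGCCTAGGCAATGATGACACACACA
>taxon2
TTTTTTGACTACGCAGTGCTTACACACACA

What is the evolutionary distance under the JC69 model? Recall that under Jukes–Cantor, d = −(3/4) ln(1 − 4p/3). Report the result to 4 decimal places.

0.1885

The sequences differ at 5 of 30 sites (8, 12, 16, 19, 21), so p = 5/30 ≈ 0.166667.
d = −(3/4) ln(1 − 4p/3) = −0.75 ln(1 − 0.222223) = −0.75 ln(0.777777)
  = −0.75 × (-0.251315) = 0.188486 substitutions/site.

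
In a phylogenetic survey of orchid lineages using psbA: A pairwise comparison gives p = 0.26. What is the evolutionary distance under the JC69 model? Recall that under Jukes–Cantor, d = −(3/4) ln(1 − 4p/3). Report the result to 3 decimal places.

0.319

d = −(3/4) ln(1 − 4p/3) = −0.75 ln(1 − 0.346667) = −0.75 ln(0.653333)
  = −0.75 × (-0.425668) = 0.319251 substitutions/site.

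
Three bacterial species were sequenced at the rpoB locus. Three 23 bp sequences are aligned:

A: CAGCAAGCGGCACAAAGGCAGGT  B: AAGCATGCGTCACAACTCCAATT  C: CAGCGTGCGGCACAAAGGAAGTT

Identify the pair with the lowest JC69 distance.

A–B: 8/23 differ, p = 0.348, d = 0.467.
A–C: 4/23 differ, p = 0.174, d = 0.198.
B–C: 8/23 differ, p = 0.348, d = 0.467.
The smallest distance is between A and C.

A and C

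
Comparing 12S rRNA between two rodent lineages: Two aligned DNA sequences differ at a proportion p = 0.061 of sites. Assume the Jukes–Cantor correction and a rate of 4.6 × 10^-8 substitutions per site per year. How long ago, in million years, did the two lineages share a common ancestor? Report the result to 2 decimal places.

d = −(3/4) ln(1 − 4p/3) = −0.75 ln(1 − 0.081333) = −0.75 ln(0.918667)
  = −0.75 × (-0.084832) = 0.063624 substitutions/site.
Under a molecular clock d = 2μt, so t = d/(2μ) = 0.063624 / (2 × 4.6 × 10^-8) = 0.69 million years.

0.69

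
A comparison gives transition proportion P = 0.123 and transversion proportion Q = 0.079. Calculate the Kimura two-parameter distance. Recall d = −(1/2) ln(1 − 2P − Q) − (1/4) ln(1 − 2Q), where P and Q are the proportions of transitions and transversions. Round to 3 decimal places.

Under the Kimura two-parameter model, d = −½ ln(1 − 2P − Q) − ¼ ln(1 − 2Q).
1 − 2P − Q = 0.675, giving −½ ln(0.675) = 0.196521.
1 − 2Q = 0.842, giving −¼ ln(0.842) = 0.042994.
d = 0.196521 + 0.042994 = 0.239515.

0.240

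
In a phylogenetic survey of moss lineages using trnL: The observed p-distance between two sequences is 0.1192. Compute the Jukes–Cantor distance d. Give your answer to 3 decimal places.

d = −(3/4) ln(1 − 4p/3) = −0.75 ln(1 − 0.158933) = −0.75 ln(0.841067)
  = −0.75 × (-0.173084) = 0.129813 substitutions/site.

0.130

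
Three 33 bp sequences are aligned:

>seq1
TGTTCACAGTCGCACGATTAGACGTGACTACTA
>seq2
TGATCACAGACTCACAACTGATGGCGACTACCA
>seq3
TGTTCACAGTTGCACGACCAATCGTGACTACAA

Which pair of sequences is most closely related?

seq1 and seq3

seq1–seq2: 11/33 differ, p = 0.333, d = 0.441.
seq1–seq3: 6/33 differ, p = 0.182, d = 0.208.
seq2–seq3: 10/33 differ, p = 0.303, d = 0.388.
The smallest distance is between seq1 and seq3.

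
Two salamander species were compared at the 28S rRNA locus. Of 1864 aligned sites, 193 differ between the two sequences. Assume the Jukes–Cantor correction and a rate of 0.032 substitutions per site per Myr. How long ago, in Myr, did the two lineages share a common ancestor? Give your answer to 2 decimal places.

1.74

p = 193/1864 ≈ 0.103541.
d = −(3/4) ln(1 − 4p/3) = −0.75 ln(1 − 0.138055) = −0.75 ln(0.861945)
  = −0.75 × (-0.148564) = 0.111423 substitutions/site.
Under a molecular clock d = 2μt, so t = d/(2μ) = 0.111423 / (2 × 0.032) = 1.74 Myr.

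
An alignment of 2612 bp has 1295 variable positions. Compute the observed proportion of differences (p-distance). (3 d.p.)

p = 1295/2612 = 0.495788… ≈ 0.496 (to 3 d.p.).

0.496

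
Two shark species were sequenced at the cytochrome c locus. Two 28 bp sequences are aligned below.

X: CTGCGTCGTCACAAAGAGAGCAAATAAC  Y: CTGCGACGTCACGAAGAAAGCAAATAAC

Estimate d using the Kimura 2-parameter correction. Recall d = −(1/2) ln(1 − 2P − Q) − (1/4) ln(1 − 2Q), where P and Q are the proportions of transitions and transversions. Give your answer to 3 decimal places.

0.117

Of 28 sites, 2 differences are transitions and 1 are transversions, so P = 2/28 ≈ 0.071429 and Q = 1/28 ≈ 0.035714.
Under the Kimura two-parameter model, d = −½ ln(1 − 2P − Q) − ¼ ln(1 − 2Q).
1 − 2P − Q = 0.821428, giving −½ ln(0.821428) = 0.098355.
1 − 2Q = 0.928572, giving −¼ ln(0.928572) = 0.018527.
d = 0.098355 + 0.018527 = 0.116882.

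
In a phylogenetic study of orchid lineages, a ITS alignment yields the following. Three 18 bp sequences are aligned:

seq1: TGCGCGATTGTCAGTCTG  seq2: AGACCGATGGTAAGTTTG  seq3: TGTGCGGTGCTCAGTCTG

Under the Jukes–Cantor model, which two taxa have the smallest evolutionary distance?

seq1–seq2: 6/18 differ, p = 0.333, d = 0.441.
seq1–seq3: 4/18 differ, p = 0.222, d = 0.264.
seq2–seq3: 7/18 differ, p = 0.389, d = 0.548.
The smallest distance is between seq1 and seq3.

seq1 and seq3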